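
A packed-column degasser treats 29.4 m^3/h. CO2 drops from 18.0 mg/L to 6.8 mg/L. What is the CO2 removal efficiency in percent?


CO2_out / CO2_in = 6.8 / 18.0 = 0.37777778
Fraction remaining = 0.37777778
efficiency = (1 - 0.37777778) * 100 = 62.2222 %

62.2222 %


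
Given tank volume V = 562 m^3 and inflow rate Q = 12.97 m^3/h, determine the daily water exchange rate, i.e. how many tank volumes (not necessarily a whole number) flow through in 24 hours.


Daily flow volume = 12.97 m^3/h * 24 h = 311.28 m^3/day
Exchanges = daily flow / tank volume = 311.28 / 562 = 0.553879 exchanges/day

0.553879 exchanges/day


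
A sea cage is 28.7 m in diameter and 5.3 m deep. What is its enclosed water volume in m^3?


r = d/2 = 28.7/2 = 14.35 m
Base area = pi*r^2 = pi*14.35^2 = 646.92461 m^2
Volume = 646.92461 * 5.3 = 3428.7 m^3

3428.7 m^3


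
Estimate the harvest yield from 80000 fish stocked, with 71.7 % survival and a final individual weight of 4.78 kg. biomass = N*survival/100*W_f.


Survivors = 80000 * 71.7/100 = 57360 fish
Harvest biomass = survivors * W_f = 57360 * 4.78 = 274180.8 kg

274180.8 kg


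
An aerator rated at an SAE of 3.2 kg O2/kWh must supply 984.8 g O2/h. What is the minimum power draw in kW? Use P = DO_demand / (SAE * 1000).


SAE in g O2/kWh = 3.2 * 1000 = 3200 g/kWh
P = DO_demand / SAE_g = 984.8 / 3200 = 0.30775 kW

0.30775 kW


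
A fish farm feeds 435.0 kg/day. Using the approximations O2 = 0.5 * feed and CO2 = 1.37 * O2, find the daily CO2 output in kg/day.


O2 = 435.0 * 0.5 = 217.5
CO2 = 217.5 * 1.37 = 297.975

297.975 kg/day


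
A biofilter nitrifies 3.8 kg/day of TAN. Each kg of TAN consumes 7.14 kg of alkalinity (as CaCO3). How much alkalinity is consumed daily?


Alkalinity factor: 7.14 kg CaCO3 consumed per kg TAN nitrified
alk = 3.8 kg TAN * 7.14 = 27.132 kg CaCO3/day

27.132 kg CaCO3/day


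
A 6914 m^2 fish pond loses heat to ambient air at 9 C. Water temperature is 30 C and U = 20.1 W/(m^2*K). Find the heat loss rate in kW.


Temperature difference dT = 30 - 9 = 21 K
Heat loss (W) = U * A * dT = 20.1 * 6914 * 21 = 2918399.4 W
Convert to kW: 2918399.4 / 1000 = 2918.3994 kW

2918.3994 kW


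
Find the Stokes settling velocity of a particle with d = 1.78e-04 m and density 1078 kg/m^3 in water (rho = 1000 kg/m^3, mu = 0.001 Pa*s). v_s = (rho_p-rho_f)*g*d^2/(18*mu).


Density difference: rho_p - rho_f = 1078 - 1000 = 78 kg/m^3
d^2 = (1.78e-04)^2 = 3.1684e-08 m^2
Numerator = (rho_p - rho_f) * g * d^2 = 78 * 9.81 * 3.1684e-08 = 2.4243963e-05
Denominator = 18 * mu = 18 * 0.001 = 0.018
v_s = 2.4243963e-05 / 0.018 = 0.00134689 m/s
Check: Re = rho_f * v_s * d / mu = 1000 * 0.00134689 * 1.78e-04 / 0.001 = 0.24 < 1, so Stokes' law applies.

0.00134689 m/s


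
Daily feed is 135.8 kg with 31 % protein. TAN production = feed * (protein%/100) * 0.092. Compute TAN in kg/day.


Protein in feed = 135.8 * 31/100 = 42.098 kg/day
TAN = protein * 0.092 = 42.098 * 0.092 = 3.873016 kg/day

3.873016 kg/day


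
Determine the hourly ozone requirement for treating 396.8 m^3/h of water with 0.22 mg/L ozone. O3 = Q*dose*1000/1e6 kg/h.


O3 demand (mg/h) = Q * dose * 1000 = 396.8 * 0.22 * 1000 = 87296 mg/h
Convert mg to kg: 87296 / 1e6 = 0.087296 kg/h

0.087296 kg/h


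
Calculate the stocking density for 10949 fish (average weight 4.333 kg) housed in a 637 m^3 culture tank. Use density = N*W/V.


Total biomass = 10949 fish * 4.333 kg = 47442.017 kg
Density = total biomass / volume = 47442.017 / 637 = 74.4773 kg/m^3

74.4773 kg/m^3


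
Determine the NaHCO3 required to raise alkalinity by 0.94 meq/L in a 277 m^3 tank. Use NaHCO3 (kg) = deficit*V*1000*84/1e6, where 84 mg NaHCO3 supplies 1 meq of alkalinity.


Tank volume in L = 277 m^3 * 1000 = 277000 L
Total meq required = 0.94 meq/L * 277000 L = 260380 meq
NaHCO3 mass = 260380 meq * 84 mg/meq / 1e6 = 21.8719 kg

21.8719 kg


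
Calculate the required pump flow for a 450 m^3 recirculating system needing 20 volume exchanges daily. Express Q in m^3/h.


Daily recirculation volume = 450 m^3 * 20 = 9000 m^3/day
Flow rate Q = daily volume / 24 h = 9000 / 24 = 375 m^3/h

375 m^3/h


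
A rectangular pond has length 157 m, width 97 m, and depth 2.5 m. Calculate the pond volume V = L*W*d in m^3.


Base area = L * W = 157 * 97 = 15229 m^2
Volume = area * depth = 15229 * 2.5 = 38072.5 m^3

38072.5 m^3


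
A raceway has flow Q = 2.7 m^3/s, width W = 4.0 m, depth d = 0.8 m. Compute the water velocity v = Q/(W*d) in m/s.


Cross-sectional area = W * d = 4.0 * 0.8 = 3.2 m^2
Velocity = Q / A = 2.7 / 3.2 = 0.84375 m/s

0.84375 m/s


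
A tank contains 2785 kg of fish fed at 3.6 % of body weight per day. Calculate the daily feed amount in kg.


Feeding rate fraction = 3.6% / 100 = 0.036
Daily feed = 2785 kg * 0.036 = 100.26 kg/day

100.26 kg/day


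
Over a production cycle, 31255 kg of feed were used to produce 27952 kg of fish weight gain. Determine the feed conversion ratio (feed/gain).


FCR = feed consumed / weight gained
FCR = 31255 kg / 27952 kg = 1.11817

1.11817


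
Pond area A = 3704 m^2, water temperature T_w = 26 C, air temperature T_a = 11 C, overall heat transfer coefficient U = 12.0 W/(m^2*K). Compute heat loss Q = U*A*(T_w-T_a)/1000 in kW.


Temperature difference dT = 26 - 11 = 15 K
Heat loss (W) = U * A * dT = 12.0 * 3704 * 15 = 666720 W
Convert to kW: 666720 / 1000 = 666.72 kW

666.72 kW


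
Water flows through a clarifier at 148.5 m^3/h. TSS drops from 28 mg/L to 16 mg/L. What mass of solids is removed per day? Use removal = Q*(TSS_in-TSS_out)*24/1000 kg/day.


Concentration drop: TSS_in - TSS_out = 28 - 16 = 12 mg/L
Hourly solids removed = Q * dTSS = 148.5 m^3/h * 12 mg/L = 1782 g/h  (m^3/h * mg/L = g/h)
Daily solids removed = 1782 * 24 = 42768 g/day
Convert g to kg: 42768 / 1000 = 42.768 kg/day

42.768 kg/day


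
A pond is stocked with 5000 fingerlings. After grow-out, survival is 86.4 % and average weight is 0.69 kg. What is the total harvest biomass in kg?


Survivors = 5000 * 86.4/100 = 4320 fish
Harvest biomass = survivors * W_f = 4320 * 0.69 = 2980.8 kg

2980.8 kg


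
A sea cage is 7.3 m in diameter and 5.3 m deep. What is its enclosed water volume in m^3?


r = d/2 = 7.3/2 = 3.65 m
Base area = pi*r^2 = pi*3.65^2 = 41.853868 m^2
Volume = 41.853868 * 5.3 = 221.826 m^3

221.826 m^3


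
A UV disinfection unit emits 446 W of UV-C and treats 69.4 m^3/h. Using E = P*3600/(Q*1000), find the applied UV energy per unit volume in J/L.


Energy delivered per hour = 446 W * 3600 s = 1605600 J/h
Volume treated per hour = 69.4 m^3/h * 1000 = 69400 L/h
dose = 1605600 / 69400 = 23.1354 J/L

23.1354 J/L


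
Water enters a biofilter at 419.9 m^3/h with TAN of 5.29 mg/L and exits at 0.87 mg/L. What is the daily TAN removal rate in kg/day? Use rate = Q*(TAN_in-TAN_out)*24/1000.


Concentration drop: TAN_in - TAN_out = 5.29 - 0.87 = 4.42 mg/L
Hourly TAN removed = Q * dTAN = 419.9 m^3/h * 4.42 mg/L = 1855.958 g/h  (m^3/h * mg/L = g/h)
Daily TAN removed = 1855.958 * 24 = 44542.992 g/day
Convert to kg/day: 44542.992 / 1000 = 44.542992 kg/day

44.542992 kg/day


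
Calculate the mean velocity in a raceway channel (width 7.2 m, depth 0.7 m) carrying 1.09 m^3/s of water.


Cross-sectional area = W * d = 7.2 * 0.7 = 5.04 m^2
Velocity = Q / A = 1.09 / 5.04 = 0.21627 m/s

0.21627 m/s


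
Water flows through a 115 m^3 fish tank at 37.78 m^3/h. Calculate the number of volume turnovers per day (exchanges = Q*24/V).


Daily flow volume = 37.78 m^3/h * 24 h = 906.72 m^3/day
Exchanges = daily flow / tank volume = 906.72 / 115 = 7.88452 exchanges/day

7.88452 exchanges/day


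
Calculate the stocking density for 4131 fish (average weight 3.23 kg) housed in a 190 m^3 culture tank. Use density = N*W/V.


Total biomass = 4131 fish * 3.23 kg = 13343.13 kg
Density = total biomass / volume = 13343.13 / 190 = 70.227 kg/m^3

70.227 kg/m^3


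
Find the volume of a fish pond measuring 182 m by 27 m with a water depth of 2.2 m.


Base area = L * W = 182 * 27 = 4914 m^2
Volume = area * depth = 4914 * 2.2 = 10810.8 m^3

10810.8 m^3


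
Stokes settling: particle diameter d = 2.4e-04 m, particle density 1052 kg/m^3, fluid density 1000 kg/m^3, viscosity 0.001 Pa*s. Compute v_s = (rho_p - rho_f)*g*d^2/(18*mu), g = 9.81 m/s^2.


Density difference: rho_p - rho_f = 1052 - 1000 = 52 kg/m^3
d^2 = (2.4e-04)^2 = 5.76e-08 m^2
Numerator = (rho_p - rho_f) * g * d^2 = 52 * 9.81 * 5.76e-08 = 2.9382912e-05
Denominator = 18 * mu = 18 * 0.001 = 0.018
v_s = 2.9382912e-05 / 0.018 = 0.00163238 m/s
Check: Re = rho_f * v_s * d / mu = 1000 * 0.00163238 * 2.4e-04 / 0.001 = 0.392 < 1, so Stokes' law applies.

0.00163238 m/s


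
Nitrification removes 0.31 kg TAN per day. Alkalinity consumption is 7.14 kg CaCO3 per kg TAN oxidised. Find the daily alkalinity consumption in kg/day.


Alkalinity factor: 7.14 kg CaCO3 consumed per kg TAN nitrified
alk = 0.31 kg TAN * 7.14 = 2.2134 kg CaCO3/day

2.2134 kg CaCO3/day


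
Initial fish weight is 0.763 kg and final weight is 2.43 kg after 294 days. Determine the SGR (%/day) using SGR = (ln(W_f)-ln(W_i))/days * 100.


ln(W_f) = ln(2.43) = 0.88789126
ln(W_i) = ln(0.763) = -0.27049725
ln(W_f) - ln(W_i) = 0.88789126 - -0.27049725 = 1.1583885
SGR = 1.1583885 / 294 * 100 = 0.39401 %/day

0.39401 %/day


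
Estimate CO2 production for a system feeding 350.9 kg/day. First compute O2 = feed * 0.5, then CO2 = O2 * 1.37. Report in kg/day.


O2 = 350.9 * 0.5 = 175.45
CO2 = 175.45 * 1.37 = 240.3665

240.3665 kg/day


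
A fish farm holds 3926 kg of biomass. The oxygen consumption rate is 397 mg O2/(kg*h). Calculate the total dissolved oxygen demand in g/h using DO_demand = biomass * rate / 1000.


Total O2 consumption (mg/h) = 3926 kg * 397 mg/(kg*h) = 1558622 mg/h
Convert to g/h: 1558622 / 1000 = 1558.622 g/h

1558.622 g/h


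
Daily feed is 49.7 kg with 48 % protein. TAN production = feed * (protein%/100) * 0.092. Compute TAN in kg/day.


Protein in feed = 49.7 * 48/100 = 23.856 kg/day
TAN = protein * 0.092 = 23.856 * 0.092 = 2.194752 kg/day

2.194752 kg/day


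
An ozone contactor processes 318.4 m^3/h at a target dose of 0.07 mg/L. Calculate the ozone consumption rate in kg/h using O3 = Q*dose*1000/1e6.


O3 demand (mg/h) = Q * dose * 1000 = 318.4 * 0.07 * 1000 = 22288 mg/h
Convert mg to kg: 22288 / 1e6 = 0.022288 kg/h

0.022288 kg/h


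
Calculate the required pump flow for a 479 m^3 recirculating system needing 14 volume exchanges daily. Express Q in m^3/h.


Daily recirculation volume = 479 m^3 * 14 = 6706 m^3/day
Flow rate Q = daily volume / 24 h = 6706 / 24 = 279.417 m^3/h

279.417 m^3/h


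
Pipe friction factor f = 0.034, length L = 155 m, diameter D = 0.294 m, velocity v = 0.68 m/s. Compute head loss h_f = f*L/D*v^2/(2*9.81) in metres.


v^2 = 0.68^2 = 0.4624 m^2/s^2
L/D = 155/0.294 = 527.21088
h_f = f*(L/D)*v^2/(2g) = 0.034 * 527.21088 * 0.4624 / 19.62 = 0.422457 m

0.422457 m


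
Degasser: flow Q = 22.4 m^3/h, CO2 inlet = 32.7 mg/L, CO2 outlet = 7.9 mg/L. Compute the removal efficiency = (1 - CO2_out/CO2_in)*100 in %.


CO2_out / CO2_in = 7.9 / 32.7 = 0.24159021
Fraction remaining = 0.24159021
efficiency = (1 - 0.24159021) * 100 = 75.841 %

75.841 %


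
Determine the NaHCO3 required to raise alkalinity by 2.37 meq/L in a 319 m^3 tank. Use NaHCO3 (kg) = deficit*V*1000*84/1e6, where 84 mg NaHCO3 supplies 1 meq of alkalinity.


Tank volume in L = 319 m^3 * 1000 = 319000 L
Total meq required = 2.37 meq/L * 319000 L = 756030 meq
NaHCO3 mass = 756030 meq * 84 mg/meq / 1e6 = 63.5065 kg

63.5065 kg


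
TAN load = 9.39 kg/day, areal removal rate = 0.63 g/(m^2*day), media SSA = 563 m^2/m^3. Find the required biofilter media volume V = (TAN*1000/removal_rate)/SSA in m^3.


A = 9.39*1000 / 0.63 = 14904.762 m^2
V = 14904.762 / 563 = 26.4738

26.4738 m^3


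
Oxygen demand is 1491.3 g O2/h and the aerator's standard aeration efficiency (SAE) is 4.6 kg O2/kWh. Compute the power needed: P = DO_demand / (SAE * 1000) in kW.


SAE in g O2/kWh = 4.6 * 1000 = 4600 g/kWh
P = DO_demand / SAE_g = 1491.3 / 4600 = 0.324196 kW

0.324196 kW


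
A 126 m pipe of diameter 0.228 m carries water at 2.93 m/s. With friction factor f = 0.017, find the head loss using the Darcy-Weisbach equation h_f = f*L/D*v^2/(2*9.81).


v^2 = 2.93^2 = 8.5849 m^2/s^2
L/D = 126/0.228 = 552.63158
h_f = f*(L/D)*v^2/(2g) = 0.017 * 552.63158 * 8.5849 / 19.62 = 4.11075 m

4.11075 m


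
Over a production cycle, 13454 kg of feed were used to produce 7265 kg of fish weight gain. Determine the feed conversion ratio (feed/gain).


FCR = feed consumed / weight gained
FCR = 13454 kg / 7265 kg = 1.85189

1.85189


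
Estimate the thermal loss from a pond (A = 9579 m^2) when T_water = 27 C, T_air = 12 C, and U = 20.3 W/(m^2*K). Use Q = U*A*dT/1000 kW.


Temperature difference dT = 27 - 12 = 15 K
Heat loss (W) = U * A * dT = 20.3 * 9579 * 15 = 2916805.5 W
Convert to kW: 2916805.5 / 1000 = 2916.8055 kW

2916.8055 kW


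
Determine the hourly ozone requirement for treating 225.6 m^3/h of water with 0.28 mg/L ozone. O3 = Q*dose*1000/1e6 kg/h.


O3 demand (mg/h) = Q * dose * 1000 = 225.6 * 0.28 * 1000 = 63168 mg/h
Convert mg to kg: 63168 / 1e6 = 0.063168 kg/h

0.063168 kg/h


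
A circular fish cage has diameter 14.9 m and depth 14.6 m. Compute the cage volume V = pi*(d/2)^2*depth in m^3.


r = d/2 = 14.9/2 = 7.45 m
Base area = pi*r^2 = pi*7.45^2 = 174.36625 m^2
Volume = 174.36625 * 14.6 = 2545.75 m^3

2545.75 m^3


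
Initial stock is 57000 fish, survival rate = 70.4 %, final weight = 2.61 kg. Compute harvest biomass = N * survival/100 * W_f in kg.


Survivors = 57000 * 70.4/100 = 40128 fish
Harvest biomass = survivors * W_f = 40128 * 2.61 = 104734.08 kg

104734.08 kg


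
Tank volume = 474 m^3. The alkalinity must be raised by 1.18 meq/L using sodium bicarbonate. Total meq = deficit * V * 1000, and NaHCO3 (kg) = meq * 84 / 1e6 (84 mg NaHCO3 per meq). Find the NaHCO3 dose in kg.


Tank volume in L = 474 m^3 * 1000 = 474000 L
Total meq required = 1.18 meq/L * 474000 L = 559320 meq
NaHCO3 mass = 559320 meq * 84 mg/meq / 1e6 = 46.9829 kg

46.9829 kg


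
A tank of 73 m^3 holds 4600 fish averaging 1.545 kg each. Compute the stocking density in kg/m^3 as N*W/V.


Total biomass = 4600 fish * 1.545 kg = 7107 kg
Density = total biomass / volume = 7107 / 73 = 97.3562 kg/m^3

97.3562 kg/m^3


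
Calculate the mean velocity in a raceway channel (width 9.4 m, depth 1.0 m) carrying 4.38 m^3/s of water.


Cross-sectional area = W * d = 9.4 * 1.0 = 9.4 m^2
Velocity = Q / A = 4.38 / 9.4 = 0.465957 m/s

0.465957 m/s


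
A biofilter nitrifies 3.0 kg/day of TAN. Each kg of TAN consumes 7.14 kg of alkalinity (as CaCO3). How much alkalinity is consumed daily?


Alkalinity factor: 7.14 kg CaCO3 consumed per kg TAN nitrified
alk = 3.0 kg TAN * 7.14 = 21.42 kg CaCO3/day

21.42 kg CaCO3/day


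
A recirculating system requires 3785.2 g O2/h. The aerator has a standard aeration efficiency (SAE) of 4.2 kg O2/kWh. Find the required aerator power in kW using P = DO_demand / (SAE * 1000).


SAE in g O2/kWh = 4.2 * 1000 = 4200 g/kWh
P = DO_demand / SAE_g = 3785.2 / 4200 = 0.901238 kW

0.901238 kW


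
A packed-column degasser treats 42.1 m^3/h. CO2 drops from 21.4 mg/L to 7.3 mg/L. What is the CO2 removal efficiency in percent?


CO2_out / CO2_in = 7.3 / 21.4 = 0.3411215
Fraction remaining = 0.3411215
efficiency = (1 - 0.3411215) * 100 = 65.8878 %

65.8878 %


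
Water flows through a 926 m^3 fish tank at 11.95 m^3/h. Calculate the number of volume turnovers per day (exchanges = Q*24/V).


Daily flow volume = 11.95 m^3/h * 24 h = 286.8 m^3/day
Exchanges = daily flow / tank volume = 286.8 / 926 = 0.309719 exchanges/day

0.309719 exchanges/day


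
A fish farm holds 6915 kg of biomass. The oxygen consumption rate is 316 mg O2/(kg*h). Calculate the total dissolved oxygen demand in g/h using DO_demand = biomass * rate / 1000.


Total O2 consumption (mg/h) = 6915 kg * 316 mg/(kg*h) = 2185140 mg/h
Convert to g/h: 2185140 / 1000 = 2185.14 g/h

2185.14 g/h


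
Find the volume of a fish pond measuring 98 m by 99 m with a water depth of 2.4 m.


Base area = L * W = 98 * 99 = 9702 m^2
Volume = area * depth = 9702 * 2.4 = 23284.8 m^3

23284.8 m^3


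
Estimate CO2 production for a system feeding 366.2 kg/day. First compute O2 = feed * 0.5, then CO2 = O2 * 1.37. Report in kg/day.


O2 = 366.2 * 0.5 = 183.1
CO2 = 183.1 * 1.37 = 250.847

250.847 kg/day


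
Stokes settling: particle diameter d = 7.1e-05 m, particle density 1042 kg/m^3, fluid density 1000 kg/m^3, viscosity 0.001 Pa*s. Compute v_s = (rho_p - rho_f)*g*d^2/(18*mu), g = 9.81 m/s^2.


Density difference: rho_p - rho_f = 1042 - 1000 = 42 kg/m^3
d^2 = (7.1e-05)^2 = 5.041e-09 m^2
Numerator = (rho_p - rho_f) * g * d^2 = 42 * 9.81 * 5.041e-09 = 2.0769928e-06
Denominator = 18 * mu = 18 * 0.001 = 0.018
v_s = 2.0769928e-06 / 0.018 = 1.15388e-04 m/s
Check: Re = rho_f * v_s * d / mu = 1000 * 1.15388e-04 * 7.1e-05 / 0.001 = 0.00819 < 1, so Stokes' law applies.

1.15388e-04 m/s


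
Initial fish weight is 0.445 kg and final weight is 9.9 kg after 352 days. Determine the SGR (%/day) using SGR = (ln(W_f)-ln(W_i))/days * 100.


ln(W_f) = ln(9.9) = 2.2925348
ln(W_i) = ln(0.445) = -0.809681
ln(W_f) - ln(W_i) = 2.2925348 - -0.809681 = 3.1022158
SGR = 3.1022158 / 352 * 100 = 0.881311 %/day

0.881311 %/day


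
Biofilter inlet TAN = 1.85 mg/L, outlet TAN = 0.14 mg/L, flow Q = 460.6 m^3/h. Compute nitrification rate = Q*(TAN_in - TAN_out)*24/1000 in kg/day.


Concentration drop: TAN_in - TAN_out = 1.85 - 0.14 = 1.71 mg/L
Hourly TAN removed = Q * dTAN = 460.6 m^3/h * 1.71 mg/L = 787.626 g/h  (m^3/h * mg/L = g/h)
Daily TAN removed = 787.626 * 24 = 18903.024 g/day
Convert to kg/day: 18903.024 / 1000 = 18.903024 kg/day

18.903024 kg/day


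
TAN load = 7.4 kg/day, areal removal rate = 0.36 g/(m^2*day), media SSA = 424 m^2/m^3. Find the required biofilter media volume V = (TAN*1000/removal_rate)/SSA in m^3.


A = 7.4*1000 / 0.36 = 20555.556 m^2
V = 20555.556 / 424 = 48.4801

48.4801 m^3


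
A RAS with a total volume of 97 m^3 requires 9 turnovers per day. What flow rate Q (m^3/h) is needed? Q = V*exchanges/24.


Daily recirculation volume = 97 m^3 * 9 = 873 m^3/day
Flow rate Q = daily volume / 24 h = 873 / 24 = 36.375 m^3/h

36.375 m^3/h


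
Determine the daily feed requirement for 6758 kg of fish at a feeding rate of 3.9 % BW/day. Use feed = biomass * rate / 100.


Feeding rate fraction = 3.9% / 100 = 0.039
Daily feed = 6758 kg * 0.039 = 263.562 kg/day

263.562 kg/day


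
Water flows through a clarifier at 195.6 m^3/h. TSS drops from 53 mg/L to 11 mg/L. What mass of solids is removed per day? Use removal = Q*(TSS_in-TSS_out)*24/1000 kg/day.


Concentration drop: TSS_in - TSS_out = 53 - 11 = 42 mg/L
Hourly solids removed = Q * dTSS = 195.6 m^3/h * 42 mg/L = 8215.2 g/h  (m^3/h * mg/L = g/h)
Daily solids removed = 8215.2 * 24 = 197164.8 g/day
Convert g to kg: 197164.8 / 1000 = 197.1648 kg/day

197.1648 kg/day


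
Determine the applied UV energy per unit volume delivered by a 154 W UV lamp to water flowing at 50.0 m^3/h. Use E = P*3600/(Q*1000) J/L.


Energy delivered per hour = 154 W * 3600 s = 554400 J/h
Volume treated per hour = 50.0 m^3/h * 1000 = 50000 L/h
dose = 554400 / 50000 = 11.088 J/L

11.088 J/L


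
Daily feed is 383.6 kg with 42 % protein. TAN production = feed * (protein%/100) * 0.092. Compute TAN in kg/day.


Protein in feed = 383.6 * 42/100 = 161.112 kg/day
TAN = protein * 0.092 = 161.112 * 0.092 = 14.822304 kg/day

14.822304 kg/day


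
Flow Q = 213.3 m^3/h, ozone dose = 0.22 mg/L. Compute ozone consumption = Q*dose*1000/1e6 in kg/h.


O3 demand (mg/h) = Q * dose * 1000 = 213.3 * 0.22 * 1000 = 46926 mg/h
Convert mg to kg: 46926 / 1e6 = 0.046926 kg/h

0.046926 kg/h


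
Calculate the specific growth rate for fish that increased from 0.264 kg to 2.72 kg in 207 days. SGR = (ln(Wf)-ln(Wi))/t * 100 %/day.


ln(W_f) = ln(2.72) = 1.0006319
ln(W_i) = ln(0.264) = -1.3318062
ln(W_f) - ln(W_i) = 1.0006319 - -1.3318062 = 2.3324381
SGR = 2.3324381 / 207 * 100 = 1.12678 %/day

1.12678 %/day


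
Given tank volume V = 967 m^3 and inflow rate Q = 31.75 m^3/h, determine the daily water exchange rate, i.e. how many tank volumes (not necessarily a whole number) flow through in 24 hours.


Daily flow volume = 31.75 m^3/h * 24 h = 762 m^3/day
Exchanges = daily flow / tank volume = 762 / 967 = 0.788004 exchanges/day

0.788004 exchanges/day


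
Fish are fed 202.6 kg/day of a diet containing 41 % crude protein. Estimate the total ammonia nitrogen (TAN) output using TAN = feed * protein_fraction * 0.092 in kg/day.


Protein in feed = 202.6 * 41/100 = 83.066 kg/day
TAN = protein * 0.092 = 83.066 * 0.092 = 7.642072 kg/day

7.642072 kg/day


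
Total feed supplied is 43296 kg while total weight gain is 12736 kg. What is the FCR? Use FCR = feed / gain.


FCR = feed consumed / weight gained
FCR = 43296 kg / 12736 kg = 3.3995

3.3995


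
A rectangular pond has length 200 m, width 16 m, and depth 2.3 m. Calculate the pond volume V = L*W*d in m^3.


Base area = L * W = 200 * 16 = 3200 m^2
Volume = area * depth = 3200 * 2.3 = 7360 m^3

7360 m^3


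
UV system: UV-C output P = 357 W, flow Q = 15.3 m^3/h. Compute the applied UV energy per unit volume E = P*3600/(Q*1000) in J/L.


Energy delivered per hour = 357 W * 3600 s = 1285200 J/h
Volume treated per hour = 15.3 m^3/h * 1000 = 15300 L/h
dose = 1285200 / 15300 = 84 J/L

84 J/L


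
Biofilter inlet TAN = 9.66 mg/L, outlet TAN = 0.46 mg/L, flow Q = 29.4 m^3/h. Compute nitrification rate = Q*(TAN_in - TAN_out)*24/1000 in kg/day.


Concentration drop: TAN_in - TAN_out = 9.66 - 0.46 = 9.2 mg/L
Hourly TAN removed = Q * dTAN = 29.4 m^3/h * 9.2 mg/L = 270.48 g/h  (m^3/h * mg/L = g/h)
Daily TAN removed = 270.48 * 24 = 6491.52 g/day
Convert to kg/day: 6491.52 / 1000 = 6.49152 kg/day

6.49152 kg/day


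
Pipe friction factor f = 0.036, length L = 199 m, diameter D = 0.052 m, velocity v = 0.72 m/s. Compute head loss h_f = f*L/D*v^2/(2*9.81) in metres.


v^2 = 0.72^2 = 0.5184 m^2/s^2
L/D = 199/0.052 = 3826.9231
h_f = f*(L/D)*v^2/(2g) = 0.036 * 3826.9231 * 0.5184 / 19.62 = 3.64014 m

3.64014 m


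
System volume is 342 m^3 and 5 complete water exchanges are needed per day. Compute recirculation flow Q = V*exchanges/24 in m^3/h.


Daily recirculation volume = 342 m^3 * 5 = 1710 m^3/day
Flow rate Q = daily volume / 24 h = 1710 / 24 = 71.25 m^3/h

71.25 m^3/h


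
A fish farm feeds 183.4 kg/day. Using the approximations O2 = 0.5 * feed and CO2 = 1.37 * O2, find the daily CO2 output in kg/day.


O2 = 183.4 * 0.5 = 91.7
CO2 = 91.7 * 1.37 = 125.629

125.629 kg/day


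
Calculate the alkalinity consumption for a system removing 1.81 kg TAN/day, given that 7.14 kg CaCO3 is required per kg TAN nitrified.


Alkalinity factor: 7.14 kg CaCO3 consumed per kg TAN nitrified
alk = 1.81 kg TAN * 7.14 = 12.9234 kg CaCO3/day

12.9234 kg CaCO3/day


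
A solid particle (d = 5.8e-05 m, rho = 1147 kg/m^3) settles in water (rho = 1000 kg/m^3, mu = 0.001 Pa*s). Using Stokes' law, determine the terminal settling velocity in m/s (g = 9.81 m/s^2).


Density difference: rho_p - rho_f = 1147 - 1000 = 147 kg/m^3
d^2 = (5.8e-05)^2 = 3.364e-09 m^2
Numerator = (rho_p - rho_f) * g * d^2 = 147 * 9.81 * 3.364e-09 = 4.8511235e-06
Denominator = 18 * mu = 18 * 0.001 = 0.018
v_s = 4.8511235e-06 / 0.018 = 2.69507e-04 m/s
Check: Re = rho_f * v_s * d / mu = 1000 * 2.69507e-04 * 5.8e-05 / 0.001 = 0.0156 < 1, so Stokes' law applies.

2.69507e-04 m/s


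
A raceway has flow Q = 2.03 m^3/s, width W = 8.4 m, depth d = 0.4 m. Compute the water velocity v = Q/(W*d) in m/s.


Cross-sectional area = W * d = 8.4 * 0.4 = 3.36 m^2
Velocity = Q / A = 2.03 / 3.36 = 0.604167 m/s

0.604167 m/s


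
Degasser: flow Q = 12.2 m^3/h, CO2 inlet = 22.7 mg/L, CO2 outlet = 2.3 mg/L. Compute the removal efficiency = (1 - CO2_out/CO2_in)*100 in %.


CO2_out / CO2_in = 2.3 / 22.7 = 0.10132159
Fraction remaining = 0.10132159
efficiency = (1 - 0.10132159) * 100 = 89.8678 %

89.8678 %


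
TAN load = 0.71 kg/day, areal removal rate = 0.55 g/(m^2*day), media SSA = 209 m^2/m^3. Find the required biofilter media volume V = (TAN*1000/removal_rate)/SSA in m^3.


A = 0.71*1000 / 0.55 = 1290.9091 m^2
V = 1290.9091 / 209 = 6.1766

6.1766 m^3


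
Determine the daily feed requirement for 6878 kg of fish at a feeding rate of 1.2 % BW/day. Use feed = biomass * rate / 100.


Feeding rate fraction = 1.2% / 100 = 0.012
Daily feed = 6878 kg * 0.012 = 82.536 kg/day

82.536 kg/day


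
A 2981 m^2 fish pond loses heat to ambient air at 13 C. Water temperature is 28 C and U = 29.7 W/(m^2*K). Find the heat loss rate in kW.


Temperature difference dT = 28 - 13 = 15 K
Heat loss (W) = U * A * dT = 29.7 * 2981 * 15 = 1328035.5 W
Convert to kW: 1328035.5 / 1000 = 1328.0355 kW

1328.0355 kW


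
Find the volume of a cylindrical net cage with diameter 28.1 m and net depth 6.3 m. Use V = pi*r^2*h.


r = d/2 = 28.1/2 = 14.05 m
Base area = pi*r^2 = pi*14.05^2 = 620.15824 m^2
Volume = 620.15824 * 6.3 = 3907 m^3

3907 m^3


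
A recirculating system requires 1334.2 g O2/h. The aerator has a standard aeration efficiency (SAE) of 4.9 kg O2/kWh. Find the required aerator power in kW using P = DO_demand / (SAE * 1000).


SAE in g O2/kWh = 4.9 * 1000 = 4900 g/kWh
P = DO_demand / SAE_g = 1334.2 / 4900 = 0.272286 kW

0.272286 kW


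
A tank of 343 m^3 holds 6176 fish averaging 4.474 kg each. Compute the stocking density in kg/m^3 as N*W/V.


Total biomass = 6176 fish * 4.474 kg = 27631.424 kg
Density = total biomass / volume = 27631.424 / 343 = 80.5581 kg/m^3

80.5581 kg/m^3


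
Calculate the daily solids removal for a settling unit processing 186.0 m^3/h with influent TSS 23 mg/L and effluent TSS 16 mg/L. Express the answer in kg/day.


Concentration drop: TSS_in - TSS_out = 23 - 16 = 7 mg/L
Hourly solids removed = Q * dTSS = 186.0 m^3/h * 7 mg/L = 1302 g/h  (m^3/h * mg/L = g/h)
Daily solids removed = 1302 * 24 = 31248 g/day
Convert g to kg: 31248 / 1000 = 31.248 kg/day

31.248 kg/day


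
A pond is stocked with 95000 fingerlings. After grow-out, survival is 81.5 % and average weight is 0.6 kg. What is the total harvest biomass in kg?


Survivors = 95000 * 81.5/100 = 77425 fish
Harvest biomass = survivors * W_f = 77425 * 0.6 = 46455 kg

46455 kg


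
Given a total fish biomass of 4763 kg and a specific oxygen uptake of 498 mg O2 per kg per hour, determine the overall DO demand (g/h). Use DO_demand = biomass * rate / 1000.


Total O2 consumption (mg/h) = 4763 kg * 498 mg/(kg*h) = 2371974 mg/h
Convert to g/h: 2371974 / 1000 = 2371.974 g/h

2371.974 g/h


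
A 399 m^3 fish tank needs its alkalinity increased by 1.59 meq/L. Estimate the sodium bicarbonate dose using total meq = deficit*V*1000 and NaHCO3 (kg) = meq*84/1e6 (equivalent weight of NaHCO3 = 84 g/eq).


Tank volume in L = 399 m^3 * 1000 = 399000 L
Total meq required = 1.59 meq/L * 399000 L = 634410 meq
NaHCO3 mass = 634410 meq * 84 mg/meq / 1e6 = 53.2904 kg

53.2904 kg


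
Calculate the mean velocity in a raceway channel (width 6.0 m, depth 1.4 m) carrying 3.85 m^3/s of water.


Cross-sectional area = W * d = 6.0 * 1.4 = 8.4 m^2
Velocity = Q / A = 3.85 / 8.4 = 0.458333 m/s

0.458333 m/s


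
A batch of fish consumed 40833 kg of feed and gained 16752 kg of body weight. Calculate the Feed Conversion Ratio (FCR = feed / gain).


FCR = feed consumed / weight gained
FCR = 40833 kg / 16752 kg = 2.4375

2.4375


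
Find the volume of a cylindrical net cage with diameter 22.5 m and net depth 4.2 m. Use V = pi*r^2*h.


r = d/2 = 22.5/2 = 11.25 m
Base area = pi*r^2 = pi*11.25^2 = 397.60782 m^2
Volume = 397.60782 * 4.2 = 1669.95 m^3

1669.95 m^3


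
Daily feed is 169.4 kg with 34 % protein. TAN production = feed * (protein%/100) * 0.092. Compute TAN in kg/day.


Protein in feed = 169.4 * 34/100 = 57.596 kg/day
TAN = protein * 0.092 = 57.596 * 0.092 = 5.298832 kg/day

5.298832 kg/day


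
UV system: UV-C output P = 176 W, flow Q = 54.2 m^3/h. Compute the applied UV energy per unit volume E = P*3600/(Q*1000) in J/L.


Energy delivered per hour = 176 W * 3600 s = 633600 J/h
Volume treated per hour = 54.2 m^3/h * 1000 = 54200 L/h
dose = 633600 / 54200 = 11.69 J/L

11.69 J/L


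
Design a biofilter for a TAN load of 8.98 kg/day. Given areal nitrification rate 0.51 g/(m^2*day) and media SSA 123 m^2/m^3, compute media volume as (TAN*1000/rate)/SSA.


A = 8.98*1000 / 0.51 = 17607.843 m^2
V = 17607.843 / 123 = 143.153

143.153 m^3


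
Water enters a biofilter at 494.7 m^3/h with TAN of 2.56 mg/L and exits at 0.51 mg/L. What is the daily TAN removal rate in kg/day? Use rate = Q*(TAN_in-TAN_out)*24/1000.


Concentration drop: TAN_in - TAN_out = 2.56 - 0.51 = 2.05 mg/L
Hourly TAN removed = Q * dTAN = 494.7 m^3/h * 2.05 mg/L = 1014.135 g/h  (m^3/h * mg/L = g/h)
Daily TAN removed = 1014.135 * 24 = 24339.24 g/day
Convert to kg/day: 24339.24 / 1000 = 24.33924 kg/day

24.33924 kg/day


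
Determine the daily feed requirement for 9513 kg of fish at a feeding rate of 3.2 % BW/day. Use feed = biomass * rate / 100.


Feeding rate fraction = 3.2% / 100 = 0.032
Daily feed = 9513 kg * 0.032 = 304.416 kg/day

304.416 kg/day


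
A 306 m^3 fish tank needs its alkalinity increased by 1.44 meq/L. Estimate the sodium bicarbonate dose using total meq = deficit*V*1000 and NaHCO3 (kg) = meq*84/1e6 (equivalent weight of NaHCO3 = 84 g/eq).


Tank volume in L = 306 m^3 * 1000 = 306000 L
Total meq required = 1.44 meq/L * 306000 L = 440640 meq
NaHCO3 mass = 440640 meq * 84 mg/meq / 1e6 = 37.0138 kg

37.0138 kg


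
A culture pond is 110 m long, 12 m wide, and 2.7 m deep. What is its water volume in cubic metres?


Base area = L * W = 110 * 12 = 1320 m^2
Volume = area * depth = 1320 * 2.7 = 3564 m^3

3564 m^3


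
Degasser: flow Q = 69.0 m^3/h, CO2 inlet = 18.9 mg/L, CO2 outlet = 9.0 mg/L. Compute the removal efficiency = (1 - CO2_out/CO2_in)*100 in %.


CO2_out / CO2_in = 9.0 / 18.9 = 0.47619048
Fraction remaining = 0.47619048
efficiency = (1 - 0.47619048) * 100 = 52.381 %

52.381 %


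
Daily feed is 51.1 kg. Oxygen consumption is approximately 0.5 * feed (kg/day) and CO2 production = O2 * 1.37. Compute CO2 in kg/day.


O2 = 51.1 * 0.5 = 25.55
CO2 = 25.55 * 1.37 = 35.0035

35.0035 kg/day


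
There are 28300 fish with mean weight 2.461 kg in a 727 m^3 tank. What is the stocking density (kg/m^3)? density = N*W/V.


Total biomass = 28300 fish * 2.461 kg = 69646.3 kg
Density = total biomass / volume = 69646.3 / 727 = 95.7996 kg/m^3

95.7996 kg/m^3


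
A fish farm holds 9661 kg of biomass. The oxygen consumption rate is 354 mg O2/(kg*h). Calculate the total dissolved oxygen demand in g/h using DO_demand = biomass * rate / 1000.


Total O2 consumption (mg/h) = 9661 kg * 354 mg/(kg*h) = 3419994 mg/h
Convert to g/h: 3419994 / 1000 = 3419.994 g/h

3419.994 g/h


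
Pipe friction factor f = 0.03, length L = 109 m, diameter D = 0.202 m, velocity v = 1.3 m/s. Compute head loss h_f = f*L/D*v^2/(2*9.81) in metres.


v^2 = 1.3^2 = 1.69 m^2/s^2
L/D = 109/0.202 = 539.60396
h_f = f*(L/D)*v^2/(2g) = 0.03 * 539.60396 * 1.69 / 19.62 = 1.39439 m

1.39439 m


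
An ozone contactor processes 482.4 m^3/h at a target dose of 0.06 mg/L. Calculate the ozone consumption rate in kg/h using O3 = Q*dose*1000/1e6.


O3 demand (mg/h) = Q * dose * 1000 = 482.4 * 0.06 * 1000 = 28944 mg/h
Convert mg to kg: 28944 / 1e6 = 0.028944 kg/h

0.028944 kg/h


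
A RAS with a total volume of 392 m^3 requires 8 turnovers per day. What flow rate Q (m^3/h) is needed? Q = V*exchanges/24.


Daily recirculation volume = 392 m^3 * 8 = 3136 m^3/day
Flow rate Q = daily volume / 24 h = 3136 / 24 = 130.667 m^3/h

130.667 m^3/h


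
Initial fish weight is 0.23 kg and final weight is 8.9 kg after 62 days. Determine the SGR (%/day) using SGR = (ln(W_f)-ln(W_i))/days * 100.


ln(W_f) = ln(8.9) = 2.1860513
ln(W_i) = ln(0.23) = -1.469676
ln(W_f) - ln(W_i) = 2.1860513 - -1.469676 = 3.6557273
SGR = 3.6557273 / 62 * 100 = 5.89633 %/day

5.89633 %/day


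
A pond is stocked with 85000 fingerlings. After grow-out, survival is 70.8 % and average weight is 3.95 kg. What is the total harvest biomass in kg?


Survivors = 85000 * 70.8/100 = 60180 fish
Harvest biomass = survivors * W_f = 60180 * 3.95 = 237711 kg

237711 kg


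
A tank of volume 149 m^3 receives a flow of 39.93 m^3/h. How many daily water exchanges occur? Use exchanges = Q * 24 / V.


Daily flow volume = 39.93 m^3/h * 24 h = 958.32 m^3/day
Exchanges = daily flow / tank volume = 958.32 / 149 = 6.43168 exchanges/day

6.43168 exchanges/day


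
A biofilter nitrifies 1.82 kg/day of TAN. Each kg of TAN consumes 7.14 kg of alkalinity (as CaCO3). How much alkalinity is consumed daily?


Alkalinity factor: 7.14 kg CaCO3 consumed per kg TAN nitrified
alk = 1.82 kg TAN * 7.14 = 12.9948 kg CaCO3/day

12.9948 kg CaCO3/day


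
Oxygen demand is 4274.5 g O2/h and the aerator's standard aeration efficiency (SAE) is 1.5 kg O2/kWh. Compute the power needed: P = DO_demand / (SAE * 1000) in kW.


SAE in g O2/kWh = 1.5 * 1000 = 1500 g/kWh
P = DO_demand / SAE_g = 4274.5 / 1500 = 2.84967 kW

2.84967 kW


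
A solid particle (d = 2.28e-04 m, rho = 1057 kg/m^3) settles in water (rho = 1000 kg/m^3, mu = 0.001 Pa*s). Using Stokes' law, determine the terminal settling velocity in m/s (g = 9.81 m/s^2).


Density difference: rho_p - rho_f = 1057 - 1000 = 57 kg/m^3
d^2 = (2.28e-04)^2 = 5.1984e-08 m^2
Numerator = (rho_p - rho_f) * g * d^2 = 57 * 9.81 * 5.1984e-08 = 2.9067893e-05
Denominator = 18 * mu = 18 * 0.001 = 0.018
v_s = 2.9067893e-05 / 0.018 = 0.00161488 m/s
Check: Re = rho_f * v_s * d / mu = 1000 * 0.00161488 * 2.28e-04 / 0.001 = 0.368 < 1, so Stokes' law applies.

0.00161488 m/s


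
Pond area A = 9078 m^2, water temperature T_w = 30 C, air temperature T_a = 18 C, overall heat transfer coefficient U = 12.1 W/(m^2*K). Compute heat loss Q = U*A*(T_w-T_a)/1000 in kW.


Temperature difference dT = 30 - 18 = 12 K
Heat loss (W) = U * A * dT = 12.1 * 9078 * 12 = 1318125.6 W
Convert to kW: 1318125.6 / 1000 = 1318.1256 kW

1318.1256 kW


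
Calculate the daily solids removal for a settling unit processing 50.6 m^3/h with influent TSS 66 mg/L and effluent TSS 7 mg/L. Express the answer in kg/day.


Concentration drop: TSS_in - TSS_out = 66 - 7 = 59 mg/L
Hourly solids removed = Q * dTSS = 50.6 m^3/h * 59 mg/L = 2985.4 g/h  (m^3/h * mg/L = g/h)
Daily solids removed = 2985.4 * 24 = 71649.6 g/day
Convert g to kg: 71649.6 / 1000 = 71.6496 kg/day

71.6496 kg/day


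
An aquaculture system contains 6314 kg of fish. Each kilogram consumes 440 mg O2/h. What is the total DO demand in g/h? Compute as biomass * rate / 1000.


Total O2 consumption (mg/h) = 6314 kg * 440 mg/(kg*h) = 2778160 mg/h
Convert to g/h: 2778160 / 1000 = 2778.16 g/h

2778.16 g/h


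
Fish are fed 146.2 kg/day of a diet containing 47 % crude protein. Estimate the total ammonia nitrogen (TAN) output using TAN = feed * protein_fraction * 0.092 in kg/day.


Protein in feed = 146.2 * 47/100 = 68.714 kg/day
TAN = protein * 0.092 = 68.714 * 0.092 = 6.321688 kg/day

6.321688 kg/day


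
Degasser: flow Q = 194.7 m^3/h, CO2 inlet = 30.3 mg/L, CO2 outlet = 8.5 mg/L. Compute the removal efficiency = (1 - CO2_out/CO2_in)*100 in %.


CO2_out / CO2_in = 8.5 / 30.3 = 0.28052805
Fraction remaining = 0.28052805
efficiency = (1 - 0.28052805) * 100 = 71.9472 %

71.9472 %


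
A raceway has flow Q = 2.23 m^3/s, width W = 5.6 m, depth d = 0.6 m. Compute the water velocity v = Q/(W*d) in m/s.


Cross-sectional area = W * d = 5.6 * 0.6 = 3.36 m^2
Velocity = Q / A = 2.23 / 3.36 = 0.66369 m/s

0.66369 m/s


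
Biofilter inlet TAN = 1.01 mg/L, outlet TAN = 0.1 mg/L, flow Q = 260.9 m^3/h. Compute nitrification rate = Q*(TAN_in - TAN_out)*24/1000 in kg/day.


Concentration drop: TAN_in - TAN_out = 1.01 - 0.1 = 0.91 mg/L
Hourly TAN removed = Q * dTAN = 260.9 m^3/h * 0.91 mg/L = 237.419 g/h  (m^3/h * mg/L = g/h)
Daily TAN removed = 237.419 * 24 = 5698.056 g/day
Convert to kg/day: 5698.056 / 1000 = 5.698056 kg/day

5.698056 kg/day


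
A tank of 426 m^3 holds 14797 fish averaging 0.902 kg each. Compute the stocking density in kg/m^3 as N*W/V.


Total biomass = 14797 fish * 0.902 kg = 13346.894 kg
Density = total biomass / volume = 13346.894 / 426 = 31.3307 kg/m^3

31.3307 kg/m^3


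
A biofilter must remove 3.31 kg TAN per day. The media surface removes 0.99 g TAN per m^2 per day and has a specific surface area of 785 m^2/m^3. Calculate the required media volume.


A = 3.31*1000 / 0.99 = 3343.4343 m^2
V = 3343.4343 / 785 = 4.25915

4.25915 m^3


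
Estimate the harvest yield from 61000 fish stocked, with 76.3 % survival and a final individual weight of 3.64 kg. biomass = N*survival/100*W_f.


Survivors = 61000 * 76.3/100 = 46543 fish
Harvest biomass = survivors * W_f = 46543 * 3.64 = 169416.52 kg

169416.52 kg


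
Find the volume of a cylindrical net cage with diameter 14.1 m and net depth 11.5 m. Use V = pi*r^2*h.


r = d/2 = 14.1/2 = 7.05 m
Base area = pi*r^2 = pi*7.05^2 = 156.14501 m^2
Volume = 156.14501 * 11.5 = 1795.67 m^3

1795.67 m^3


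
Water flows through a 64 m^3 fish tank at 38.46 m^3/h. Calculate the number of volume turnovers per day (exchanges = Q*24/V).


Daily flow volume = 38.46 m^3/h * 24 h = 923.04 m^3/day
Exchanges = daily flow / tank volume = 923.04 / 64 = 14.4225 exchanges/day

14.4225 exchanges/day


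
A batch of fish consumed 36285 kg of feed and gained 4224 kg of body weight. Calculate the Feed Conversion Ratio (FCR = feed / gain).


FCR = feed consumed / weight gained
FCR = 36285 kg / 4224 kg = 8.5902

8.5902


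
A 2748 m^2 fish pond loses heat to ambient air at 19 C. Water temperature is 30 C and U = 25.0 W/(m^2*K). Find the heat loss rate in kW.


Temperature difference dT = 30 - 19 = 11 K
Heat loss (W) = U * A * dT = 25.0 * 2748 * 11 = 755700 W
Convert to kW: 755700 / 1000 = 755.7 kW

755.7 kW


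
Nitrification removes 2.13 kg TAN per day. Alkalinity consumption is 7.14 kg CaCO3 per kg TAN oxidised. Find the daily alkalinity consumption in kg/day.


Alkalinity factor: 7.14 kg CaCO3 consumed per kg TAN nitrified
alk = 2.13 kg TAN * 7.14 = 15.2082 kg CaCO3/day

15.2082 kg CaCO3/day


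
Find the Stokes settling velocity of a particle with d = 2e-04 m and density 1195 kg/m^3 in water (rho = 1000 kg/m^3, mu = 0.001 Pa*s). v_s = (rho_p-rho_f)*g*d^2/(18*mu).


Density difference: rho_p - rho_f = 1195 - 1000 = 195 kg/m^3
d^2 = (2e-04)^2 = 4e-08 m^2
Numerator = (rho_p - rho_f) * g * d^2 = 195 * 9.81 * 4e-08 = 7.6518e-05
Denominator = 18 * mu = 18 * 0.001 = 0.018
v_s = 7.6518e-05 / 0.018 = 0.004251 m/s
Check: Re = rho_f * v_s * d / mu = 1000 * 0.004251 * 2e-04 / 0.001 = 0.85 < 1, so Stokes' law applies.

0.004251 m/s


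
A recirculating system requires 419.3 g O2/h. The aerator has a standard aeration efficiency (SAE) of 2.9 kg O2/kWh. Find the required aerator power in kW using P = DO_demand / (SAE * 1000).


SAE in g O2/kWh = 2.9 * 1000 = 2900 g/kWh
P = DO_demand / SAE_g = 419.3 / 2900 = 0.144586 kW

0.144586 kW


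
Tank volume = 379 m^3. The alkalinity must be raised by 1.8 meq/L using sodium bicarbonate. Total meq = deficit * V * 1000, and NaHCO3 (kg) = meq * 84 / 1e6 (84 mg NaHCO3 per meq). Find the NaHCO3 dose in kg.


Tank volume in L = 379 m^3 * 1000 = 379000 L
Total meq required = 1.8 meq/L * 379000 L = 682200 meq
NaHCO3 mass = 682200 meq * 84 mg/meq / 1e6 = 57.3048 kg

57.3048 kg


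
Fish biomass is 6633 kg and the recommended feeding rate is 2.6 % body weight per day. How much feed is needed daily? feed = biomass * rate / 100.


Feeding rate fraction = 2.6% / 100 = 0.026
Daily feed = 6633 kg * 0.026 = 172.458 kg/day

172.458 kg/day
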